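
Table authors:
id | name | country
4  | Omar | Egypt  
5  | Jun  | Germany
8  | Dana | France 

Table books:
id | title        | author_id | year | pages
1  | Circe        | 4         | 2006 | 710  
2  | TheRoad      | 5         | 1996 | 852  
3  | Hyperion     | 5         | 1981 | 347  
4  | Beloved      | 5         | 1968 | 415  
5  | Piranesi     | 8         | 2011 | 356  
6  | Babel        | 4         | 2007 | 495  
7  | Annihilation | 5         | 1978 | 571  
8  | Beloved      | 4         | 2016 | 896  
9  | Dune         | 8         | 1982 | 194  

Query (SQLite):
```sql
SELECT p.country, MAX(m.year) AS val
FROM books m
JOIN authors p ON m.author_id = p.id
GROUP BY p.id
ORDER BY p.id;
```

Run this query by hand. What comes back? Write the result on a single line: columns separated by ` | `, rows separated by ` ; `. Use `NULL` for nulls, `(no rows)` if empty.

Join each books row to its authors via author_id.
Group joined rows by authors.id; compute MAX(m.year) per group.
  4: ids {1, 6, 8} → MAX(m.year)=2016
  5: ids {2, 3, 4, 7} → MAX(m.year)=1996
  8: ids {5, 9} → MAX(m.year)=2011

Egypt | 2016 ; Germany | 1996 ; France | 2011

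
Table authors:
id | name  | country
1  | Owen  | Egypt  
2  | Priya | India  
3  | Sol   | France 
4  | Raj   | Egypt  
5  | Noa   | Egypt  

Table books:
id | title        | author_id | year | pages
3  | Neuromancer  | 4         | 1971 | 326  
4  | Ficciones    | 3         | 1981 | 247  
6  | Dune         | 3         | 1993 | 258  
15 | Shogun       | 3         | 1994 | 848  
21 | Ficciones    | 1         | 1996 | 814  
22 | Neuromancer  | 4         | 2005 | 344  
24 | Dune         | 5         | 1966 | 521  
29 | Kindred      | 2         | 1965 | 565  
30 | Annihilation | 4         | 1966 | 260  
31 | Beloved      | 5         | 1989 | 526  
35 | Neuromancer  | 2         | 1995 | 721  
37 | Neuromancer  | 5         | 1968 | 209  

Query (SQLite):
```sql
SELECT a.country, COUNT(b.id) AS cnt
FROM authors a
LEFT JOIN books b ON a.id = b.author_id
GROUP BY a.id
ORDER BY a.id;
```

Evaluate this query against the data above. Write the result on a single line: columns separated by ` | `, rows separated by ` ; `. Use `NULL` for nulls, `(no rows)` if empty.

Egypt | 1 ; India | 2 ; France | 3 ; Egypt | 3 ; Egypt | 3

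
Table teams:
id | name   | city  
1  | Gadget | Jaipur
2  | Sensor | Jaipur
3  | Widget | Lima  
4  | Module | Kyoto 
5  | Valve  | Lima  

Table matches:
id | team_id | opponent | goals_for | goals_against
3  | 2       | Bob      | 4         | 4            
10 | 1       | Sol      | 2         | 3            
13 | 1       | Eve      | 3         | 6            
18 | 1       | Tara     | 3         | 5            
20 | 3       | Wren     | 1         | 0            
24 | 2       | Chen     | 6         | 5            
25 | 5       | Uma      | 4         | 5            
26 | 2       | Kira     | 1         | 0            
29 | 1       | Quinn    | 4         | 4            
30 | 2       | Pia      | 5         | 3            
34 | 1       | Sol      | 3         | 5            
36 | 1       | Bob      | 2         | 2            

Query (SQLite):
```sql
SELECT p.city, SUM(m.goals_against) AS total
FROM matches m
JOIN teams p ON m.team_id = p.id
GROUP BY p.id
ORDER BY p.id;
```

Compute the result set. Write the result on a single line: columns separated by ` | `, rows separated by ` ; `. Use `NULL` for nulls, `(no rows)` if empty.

Jaipur | 25 ; Jaipur | 12 ; Lima | 0 ; Lima | 5

Join each matches row to its teams via team_id.
Group joined rows by teams.id; compute SUM(m.goals_against) per group.
  1: ids {10, 13, 18, 29, 34, 36} → SUM(m.goals_against)=25
  2: ids {3, 24, 26, 30} → SUM(m.goals_against)=12
  3: ids {20} → SUM(m.goals_against)=0
  5: ids {25} → SUM(m.goals_against)=5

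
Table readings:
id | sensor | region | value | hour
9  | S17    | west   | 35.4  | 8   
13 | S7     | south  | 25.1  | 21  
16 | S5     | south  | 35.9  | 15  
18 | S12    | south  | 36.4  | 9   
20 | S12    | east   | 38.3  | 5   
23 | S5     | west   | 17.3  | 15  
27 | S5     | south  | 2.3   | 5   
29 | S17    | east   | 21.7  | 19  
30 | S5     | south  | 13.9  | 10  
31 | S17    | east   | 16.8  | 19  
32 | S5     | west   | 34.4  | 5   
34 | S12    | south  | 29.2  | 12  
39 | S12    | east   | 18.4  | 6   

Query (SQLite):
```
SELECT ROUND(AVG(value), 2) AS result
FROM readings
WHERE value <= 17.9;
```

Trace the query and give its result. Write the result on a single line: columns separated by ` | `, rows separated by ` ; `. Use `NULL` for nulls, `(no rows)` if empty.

Rows where value <= 17.9 → value values: [17.3, 2.3, 13.9, 16.8].
AVG = 50.3 / 4 (rounded to 2 dp).

12.58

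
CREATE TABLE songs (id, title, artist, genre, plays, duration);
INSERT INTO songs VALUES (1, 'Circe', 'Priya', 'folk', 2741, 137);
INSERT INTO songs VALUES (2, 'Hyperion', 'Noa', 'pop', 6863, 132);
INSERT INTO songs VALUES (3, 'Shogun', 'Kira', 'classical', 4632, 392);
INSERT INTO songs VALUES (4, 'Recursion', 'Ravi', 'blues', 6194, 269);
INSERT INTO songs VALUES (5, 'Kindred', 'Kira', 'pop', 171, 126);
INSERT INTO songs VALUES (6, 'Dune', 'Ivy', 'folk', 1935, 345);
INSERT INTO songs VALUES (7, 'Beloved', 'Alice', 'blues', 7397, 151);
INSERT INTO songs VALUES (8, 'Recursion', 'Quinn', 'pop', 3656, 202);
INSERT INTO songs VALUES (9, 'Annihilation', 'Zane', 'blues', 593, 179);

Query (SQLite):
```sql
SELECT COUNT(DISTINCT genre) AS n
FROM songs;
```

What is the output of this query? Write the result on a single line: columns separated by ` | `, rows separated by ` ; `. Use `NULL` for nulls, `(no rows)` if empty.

Count distinct non-NULL genre values.

4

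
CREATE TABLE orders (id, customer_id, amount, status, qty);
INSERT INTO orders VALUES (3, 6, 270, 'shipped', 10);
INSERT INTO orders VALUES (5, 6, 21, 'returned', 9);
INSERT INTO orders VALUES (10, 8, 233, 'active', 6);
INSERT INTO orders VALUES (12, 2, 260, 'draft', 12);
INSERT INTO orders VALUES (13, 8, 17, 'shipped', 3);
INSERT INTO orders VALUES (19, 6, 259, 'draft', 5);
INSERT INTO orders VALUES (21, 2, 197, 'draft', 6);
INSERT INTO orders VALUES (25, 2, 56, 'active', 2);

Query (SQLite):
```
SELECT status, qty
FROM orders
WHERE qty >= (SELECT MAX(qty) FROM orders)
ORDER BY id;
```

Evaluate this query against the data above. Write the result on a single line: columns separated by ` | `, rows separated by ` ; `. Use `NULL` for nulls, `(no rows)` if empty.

draft | 12

Scalar subquery: MAX(qty) over all orders rows = 12.
Keep rows where qty >= that value.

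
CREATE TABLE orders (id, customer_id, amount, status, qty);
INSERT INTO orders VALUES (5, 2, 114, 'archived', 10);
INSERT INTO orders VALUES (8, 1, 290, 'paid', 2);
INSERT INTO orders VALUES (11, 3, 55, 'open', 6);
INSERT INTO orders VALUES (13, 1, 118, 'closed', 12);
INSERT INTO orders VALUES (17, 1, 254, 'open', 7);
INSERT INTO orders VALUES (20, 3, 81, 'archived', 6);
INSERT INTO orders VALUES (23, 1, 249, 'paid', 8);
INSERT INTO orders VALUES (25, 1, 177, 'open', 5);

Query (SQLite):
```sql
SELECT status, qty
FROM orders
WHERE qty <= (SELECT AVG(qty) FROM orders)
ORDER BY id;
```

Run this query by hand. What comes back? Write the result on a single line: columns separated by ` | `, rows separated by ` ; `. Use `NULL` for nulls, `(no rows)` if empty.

paid | 2 ; open | 6 ; open | 7 ; archived | 6 ; open | 5

Scalar subquery: AVG(qty) over all orders rows = 7.0.
Keep rows where qty <= that value.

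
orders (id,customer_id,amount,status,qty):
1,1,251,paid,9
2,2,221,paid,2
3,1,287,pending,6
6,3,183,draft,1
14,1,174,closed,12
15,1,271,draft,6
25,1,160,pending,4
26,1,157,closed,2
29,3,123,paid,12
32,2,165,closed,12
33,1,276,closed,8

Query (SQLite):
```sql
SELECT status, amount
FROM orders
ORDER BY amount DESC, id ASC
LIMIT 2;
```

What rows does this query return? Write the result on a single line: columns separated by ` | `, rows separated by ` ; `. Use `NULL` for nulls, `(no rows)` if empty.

pending | 287 ; closed | 276

Sort by amount desc, tiebreak id asc: (287, id=3), (276, id=33), (271, id=15), (251, id=1), (221, id=2) …. Take first 2.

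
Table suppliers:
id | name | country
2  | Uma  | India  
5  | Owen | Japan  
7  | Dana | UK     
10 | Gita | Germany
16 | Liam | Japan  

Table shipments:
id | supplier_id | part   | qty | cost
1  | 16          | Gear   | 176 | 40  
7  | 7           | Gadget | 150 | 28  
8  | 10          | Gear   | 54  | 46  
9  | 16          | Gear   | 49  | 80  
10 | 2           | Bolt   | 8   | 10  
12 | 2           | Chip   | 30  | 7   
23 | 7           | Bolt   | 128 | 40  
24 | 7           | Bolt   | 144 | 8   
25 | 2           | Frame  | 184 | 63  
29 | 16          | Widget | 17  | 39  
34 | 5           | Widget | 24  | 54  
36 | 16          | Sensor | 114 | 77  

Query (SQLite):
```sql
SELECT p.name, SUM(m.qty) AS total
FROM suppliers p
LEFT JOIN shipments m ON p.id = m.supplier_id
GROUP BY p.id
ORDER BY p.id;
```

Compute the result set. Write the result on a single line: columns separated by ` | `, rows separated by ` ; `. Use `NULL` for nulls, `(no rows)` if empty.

Uma | 222 ; Owen | 24 ; Dana | 422 ; Gita | 54 ; Liam | 356

LEFT JOIN keeps every suppliers row; unmatched ones get NULL for shipments columns.
Group by suppliers.id and compute SUM(m.qty). SUM over an all-NULL group is NULL.
  2: ids {10, 12, 25} → SUM(m.qty)=222
  5: ids {34} → SUM(m.qty)=24
  7: ids {7, 23, 24} → SUM(m.qty)=422
  10: ids {8} → SUM(m.qty)=54
  16: ids {1, 9, 29, 36} → SUM(m.qty)=356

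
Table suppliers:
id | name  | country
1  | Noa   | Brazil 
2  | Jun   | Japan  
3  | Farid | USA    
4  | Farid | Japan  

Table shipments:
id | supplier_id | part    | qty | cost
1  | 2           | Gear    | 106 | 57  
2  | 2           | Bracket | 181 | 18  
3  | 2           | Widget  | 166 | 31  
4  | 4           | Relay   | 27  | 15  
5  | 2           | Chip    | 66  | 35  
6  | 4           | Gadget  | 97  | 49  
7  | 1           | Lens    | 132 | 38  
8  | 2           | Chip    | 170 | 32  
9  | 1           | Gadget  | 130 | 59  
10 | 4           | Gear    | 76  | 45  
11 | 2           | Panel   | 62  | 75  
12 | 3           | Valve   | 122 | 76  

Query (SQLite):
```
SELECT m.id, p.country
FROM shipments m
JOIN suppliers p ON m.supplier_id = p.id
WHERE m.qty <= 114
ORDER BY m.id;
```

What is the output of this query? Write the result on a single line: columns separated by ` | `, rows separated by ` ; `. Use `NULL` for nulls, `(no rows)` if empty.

1 | Japan ; 4 | Japan ; 5 | Japan ; 6 | Japan ; 10 | Japan ; 11 | Japan

Each shipments row matches the suppliers row where supplier_id = suppliers.id.
Then keep rows with m.qty <= 114.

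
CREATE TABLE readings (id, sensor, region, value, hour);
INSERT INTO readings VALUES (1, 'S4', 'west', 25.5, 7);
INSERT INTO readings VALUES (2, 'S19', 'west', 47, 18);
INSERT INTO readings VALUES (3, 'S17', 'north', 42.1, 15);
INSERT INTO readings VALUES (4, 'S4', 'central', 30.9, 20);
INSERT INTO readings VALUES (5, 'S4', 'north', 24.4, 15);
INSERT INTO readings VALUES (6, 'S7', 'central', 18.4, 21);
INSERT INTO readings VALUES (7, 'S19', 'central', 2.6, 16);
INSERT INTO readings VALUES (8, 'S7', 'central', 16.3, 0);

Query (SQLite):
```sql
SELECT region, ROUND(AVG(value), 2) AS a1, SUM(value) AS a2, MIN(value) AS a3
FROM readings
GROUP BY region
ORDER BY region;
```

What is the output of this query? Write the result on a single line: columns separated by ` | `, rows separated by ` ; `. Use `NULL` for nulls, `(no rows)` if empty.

central | 17.05 | 68.2 | 2.6 ; north | 33.25 | 66.5 | 24.4 ; west | 36.25 | 72.5 | 25.5

Group readings by region.
Per group compute: ROUND(AVG(value), 2), SUM(value), MIN(value).
  central: ids {4, 6, 7, 8} → ROUND(AVG(value), 2)=17.05, SUM(value)=68.2, MIN(value)=2.6
  north: ids {3, 5} → ROUND(AVG(value), 2)=33.25, SUM(value)=66.5, MIN(value)=24.4
  west: ids {1, 2} → ROUND(AVG(value), 2)=36.25, SUM(value)=72.5, MIN(value)=25.5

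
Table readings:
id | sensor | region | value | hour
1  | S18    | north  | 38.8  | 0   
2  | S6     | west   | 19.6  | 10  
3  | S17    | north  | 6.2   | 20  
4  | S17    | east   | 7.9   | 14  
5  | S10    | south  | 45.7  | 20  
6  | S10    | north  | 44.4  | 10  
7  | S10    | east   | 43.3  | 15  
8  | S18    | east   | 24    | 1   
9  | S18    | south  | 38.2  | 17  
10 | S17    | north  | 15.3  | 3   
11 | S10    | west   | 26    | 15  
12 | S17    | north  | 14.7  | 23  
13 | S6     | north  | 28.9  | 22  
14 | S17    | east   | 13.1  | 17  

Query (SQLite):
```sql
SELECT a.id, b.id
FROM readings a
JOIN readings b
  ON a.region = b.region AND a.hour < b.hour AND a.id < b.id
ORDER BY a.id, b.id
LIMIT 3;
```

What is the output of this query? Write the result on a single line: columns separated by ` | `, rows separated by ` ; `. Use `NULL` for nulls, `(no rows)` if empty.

1 | 3 ; 1 | 6 ; 1 | 10

Pairs (a,b) with same region, a.hour < b.hour, a.id < b.id.
region groups: east:{4,7,8,14} north:{1,3,6,10,12,13} south:{5,9} west:{2,11}
Ordered by (a.id, b.id); first 3.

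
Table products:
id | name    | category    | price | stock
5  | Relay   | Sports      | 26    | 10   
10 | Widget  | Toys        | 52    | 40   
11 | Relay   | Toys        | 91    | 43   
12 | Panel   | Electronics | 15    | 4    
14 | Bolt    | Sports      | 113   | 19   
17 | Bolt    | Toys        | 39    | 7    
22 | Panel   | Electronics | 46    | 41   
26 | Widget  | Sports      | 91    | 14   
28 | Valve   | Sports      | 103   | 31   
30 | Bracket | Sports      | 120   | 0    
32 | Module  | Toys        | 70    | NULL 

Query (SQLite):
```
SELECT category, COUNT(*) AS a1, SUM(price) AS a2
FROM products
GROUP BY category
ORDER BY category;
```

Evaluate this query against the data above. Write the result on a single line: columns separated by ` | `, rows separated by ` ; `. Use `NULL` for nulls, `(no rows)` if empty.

Group products by category.
Per group compute: COUNT(*), SUM(price).
  Electronics: ids {12, 22} → COUNT(*)=2, SUM(price)=61
  Sports: ids {5, 14, 26, 28, 30} → COUNT(*)=5, SUM(price)=453
  Toys: ids {10, 11, 17, 32} → COUNT(*)=4, SUM(price)=252

Electronics | 2 | 61 ; Sports | 5 | 453 ; Toys | 4 | 252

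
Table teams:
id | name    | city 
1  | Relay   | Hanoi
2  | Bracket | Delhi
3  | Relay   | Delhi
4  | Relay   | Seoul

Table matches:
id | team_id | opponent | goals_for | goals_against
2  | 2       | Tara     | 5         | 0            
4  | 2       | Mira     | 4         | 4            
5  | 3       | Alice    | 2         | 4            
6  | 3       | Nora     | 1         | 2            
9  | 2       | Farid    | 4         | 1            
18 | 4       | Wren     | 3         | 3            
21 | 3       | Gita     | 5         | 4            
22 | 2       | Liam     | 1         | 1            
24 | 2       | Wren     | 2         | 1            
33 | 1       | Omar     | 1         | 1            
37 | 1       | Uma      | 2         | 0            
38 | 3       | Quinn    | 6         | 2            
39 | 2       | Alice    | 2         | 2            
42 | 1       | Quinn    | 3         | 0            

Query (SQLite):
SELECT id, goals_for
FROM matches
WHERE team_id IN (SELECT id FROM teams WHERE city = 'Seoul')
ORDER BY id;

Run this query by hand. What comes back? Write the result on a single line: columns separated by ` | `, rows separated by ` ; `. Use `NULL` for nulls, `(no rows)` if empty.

18 | 3

Inner query: teams.id where city = 'Seoul'.
Outer: keep matches rows whose team_id is in that set.
Inner query → {4}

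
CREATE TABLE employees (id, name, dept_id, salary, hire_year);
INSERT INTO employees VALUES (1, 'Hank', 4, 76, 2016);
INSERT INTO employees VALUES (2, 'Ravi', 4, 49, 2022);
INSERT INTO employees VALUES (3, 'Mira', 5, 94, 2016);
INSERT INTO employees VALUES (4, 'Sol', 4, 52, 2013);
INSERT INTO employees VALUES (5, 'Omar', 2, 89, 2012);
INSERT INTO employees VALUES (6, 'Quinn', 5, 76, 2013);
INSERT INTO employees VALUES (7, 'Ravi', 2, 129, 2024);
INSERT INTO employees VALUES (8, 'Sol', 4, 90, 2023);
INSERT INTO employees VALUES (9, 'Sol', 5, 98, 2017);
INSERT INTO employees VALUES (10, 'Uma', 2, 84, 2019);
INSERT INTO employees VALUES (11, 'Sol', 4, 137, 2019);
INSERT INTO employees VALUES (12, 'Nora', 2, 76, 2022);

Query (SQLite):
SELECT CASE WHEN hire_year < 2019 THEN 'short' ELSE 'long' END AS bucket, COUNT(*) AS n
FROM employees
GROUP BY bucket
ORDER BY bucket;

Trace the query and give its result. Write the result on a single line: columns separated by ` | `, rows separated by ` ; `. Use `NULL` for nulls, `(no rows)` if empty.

Bucket rows by hire_year < 2019 → 'short' else 'long'; count each bucket.

long | 6 ; short | 6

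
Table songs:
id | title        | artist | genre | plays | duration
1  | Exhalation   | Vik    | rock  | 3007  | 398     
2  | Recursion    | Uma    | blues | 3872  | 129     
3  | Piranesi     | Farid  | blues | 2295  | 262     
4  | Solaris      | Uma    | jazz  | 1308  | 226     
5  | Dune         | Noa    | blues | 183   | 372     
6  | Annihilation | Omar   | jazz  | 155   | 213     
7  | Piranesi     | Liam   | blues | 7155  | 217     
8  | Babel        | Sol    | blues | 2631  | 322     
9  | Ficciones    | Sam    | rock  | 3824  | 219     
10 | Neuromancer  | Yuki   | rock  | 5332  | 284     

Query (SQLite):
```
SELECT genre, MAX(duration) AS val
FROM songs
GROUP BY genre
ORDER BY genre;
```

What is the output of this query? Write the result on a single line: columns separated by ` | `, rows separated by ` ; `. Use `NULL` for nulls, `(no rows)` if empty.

blues | 372 ; jazz | 226 ; rock | 398

Partition songs by genre; compute MAX(duration) within each group.
  blues: ids {2, 3, 5, 7, 8} → MAX(duration)=372
  jazz: ids {4, 6} → MAX(duration)=226
  rock: ids {1, 9, 10} → MAX(duration)=398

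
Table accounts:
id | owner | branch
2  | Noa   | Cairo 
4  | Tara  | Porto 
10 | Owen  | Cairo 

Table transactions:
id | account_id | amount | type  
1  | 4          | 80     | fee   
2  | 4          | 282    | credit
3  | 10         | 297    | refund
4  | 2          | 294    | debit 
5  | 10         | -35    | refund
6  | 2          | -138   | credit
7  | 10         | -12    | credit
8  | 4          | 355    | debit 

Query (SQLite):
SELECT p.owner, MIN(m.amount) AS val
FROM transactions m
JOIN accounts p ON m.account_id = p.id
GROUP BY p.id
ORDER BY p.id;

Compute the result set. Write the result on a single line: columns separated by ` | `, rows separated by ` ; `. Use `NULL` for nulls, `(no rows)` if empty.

Noa | -138 ; Tara | 80 ; Owen | -35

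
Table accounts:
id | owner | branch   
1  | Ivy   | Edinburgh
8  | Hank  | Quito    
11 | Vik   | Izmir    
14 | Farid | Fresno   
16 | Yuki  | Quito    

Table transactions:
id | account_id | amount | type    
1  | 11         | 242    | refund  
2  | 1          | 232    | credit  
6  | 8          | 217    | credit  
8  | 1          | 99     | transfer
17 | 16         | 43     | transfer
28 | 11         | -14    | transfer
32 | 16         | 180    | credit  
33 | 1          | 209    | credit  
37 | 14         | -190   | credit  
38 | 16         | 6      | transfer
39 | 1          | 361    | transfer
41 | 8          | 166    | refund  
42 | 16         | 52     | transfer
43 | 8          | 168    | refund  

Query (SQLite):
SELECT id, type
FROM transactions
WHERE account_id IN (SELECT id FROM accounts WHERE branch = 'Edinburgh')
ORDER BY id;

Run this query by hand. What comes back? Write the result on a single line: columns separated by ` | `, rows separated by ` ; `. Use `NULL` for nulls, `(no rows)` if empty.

2 | credit ; 8 | transfer ; 33 | credit ; 39 | transfer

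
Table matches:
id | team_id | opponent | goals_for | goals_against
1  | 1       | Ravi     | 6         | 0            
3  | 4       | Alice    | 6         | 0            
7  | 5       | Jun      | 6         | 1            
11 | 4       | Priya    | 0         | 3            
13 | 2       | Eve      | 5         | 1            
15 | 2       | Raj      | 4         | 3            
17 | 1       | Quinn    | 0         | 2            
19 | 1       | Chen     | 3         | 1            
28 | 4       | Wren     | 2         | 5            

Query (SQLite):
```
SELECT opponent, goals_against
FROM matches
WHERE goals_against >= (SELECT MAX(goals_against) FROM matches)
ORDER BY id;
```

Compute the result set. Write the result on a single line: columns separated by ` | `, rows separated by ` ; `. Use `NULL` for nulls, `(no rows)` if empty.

Wren | 5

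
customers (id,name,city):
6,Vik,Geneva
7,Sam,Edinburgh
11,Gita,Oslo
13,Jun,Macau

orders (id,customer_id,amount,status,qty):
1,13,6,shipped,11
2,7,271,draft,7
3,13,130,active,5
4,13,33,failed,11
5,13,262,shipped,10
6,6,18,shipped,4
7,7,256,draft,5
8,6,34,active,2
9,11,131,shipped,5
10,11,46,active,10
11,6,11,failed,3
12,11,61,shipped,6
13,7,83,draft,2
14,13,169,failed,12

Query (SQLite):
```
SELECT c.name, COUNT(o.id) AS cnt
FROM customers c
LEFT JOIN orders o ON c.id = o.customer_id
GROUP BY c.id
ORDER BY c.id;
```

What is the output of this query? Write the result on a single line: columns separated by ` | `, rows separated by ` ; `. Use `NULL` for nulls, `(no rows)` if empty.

LEFT JOIN keeps every customers row; unmatched ones get NULL for orders columns.
Group by customers.id and compute COUNT(o.id). COUNT(col) of an all-NULL group is 0.
  6: ids {6, 8, 11} → COUNT(o.id)=3
  7: ids {2, 7, 13} → COUNT(o.id)=3
  11: ids {9, 10, 12} → COUNT(o.id)=3
  13: ids {1, 3, 4, 5, 14} → COUNT(o.id)=5

Vik | 3 ; Sam | 3 ; Gita | 3 ; Jun | 5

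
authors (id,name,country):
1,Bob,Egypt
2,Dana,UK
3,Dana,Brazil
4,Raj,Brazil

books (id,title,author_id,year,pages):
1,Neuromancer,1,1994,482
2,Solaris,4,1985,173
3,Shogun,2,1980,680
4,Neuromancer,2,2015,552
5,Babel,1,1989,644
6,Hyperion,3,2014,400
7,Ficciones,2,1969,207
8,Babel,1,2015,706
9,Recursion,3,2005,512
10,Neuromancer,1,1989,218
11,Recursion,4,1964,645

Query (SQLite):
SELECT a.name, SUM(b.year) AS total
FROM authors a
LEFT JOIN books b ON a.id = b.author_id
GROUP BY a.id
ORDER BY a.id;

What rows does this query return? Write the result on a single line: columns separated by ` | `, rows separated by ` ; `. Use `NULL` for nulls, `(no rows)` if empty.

LEFT JOIN keeps every authors row; unmatched ones get NULL for books columns.
Group by authors.id and compute SUM(b.year). SUM over an all-NULL group is NULL.
  1: ids {1, 5, 8, 10} → SUM(b.year)=7987
  2: ids {3, 4, 7} → SUM(b.year)=5964
  3: ids {6, 9} → SUM(b.year)=4019
  4: ids {2, 11} → SUM(b.year)=3949

Bob | 7987 ; Dana | 5964 ; Dana | 4019 ; Raj | 3949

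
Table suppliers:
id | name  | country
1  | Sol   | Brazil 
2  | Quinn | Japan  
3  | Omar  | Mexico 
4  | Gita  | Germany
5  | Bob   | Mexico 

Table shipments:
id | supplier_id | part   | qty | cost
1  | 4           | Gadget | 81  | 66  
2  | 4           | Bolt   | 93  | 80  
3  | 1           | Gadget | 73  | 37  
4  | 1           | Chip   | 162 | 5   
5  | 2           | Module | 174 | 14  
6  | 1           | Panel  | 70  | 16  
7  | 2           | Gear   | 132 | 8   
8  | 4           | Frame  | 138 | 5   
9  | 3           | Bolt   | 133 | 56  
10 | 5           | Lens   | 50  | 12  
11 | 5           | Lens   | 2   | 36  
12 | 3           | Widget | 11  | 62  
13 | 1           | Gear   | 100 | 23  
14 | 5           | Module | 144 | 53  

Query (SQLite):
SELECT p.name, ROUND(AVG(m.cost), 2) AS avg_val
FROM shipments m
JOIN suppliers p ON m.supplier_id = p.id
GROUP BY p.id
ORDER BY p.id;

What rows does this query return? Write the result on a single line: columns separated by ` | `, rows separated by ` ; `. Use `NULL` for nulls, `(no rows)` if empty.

Join each shipments row to its suppliers via supplier_id.
Group joined rows by suppliers.id; compute ROUND(AVG(m.cost), 2) per group.
  1: ids {3, 4, 6, 13} → ROUND(AVG(m.cost), 2)=20.25
  2: ids {5, 7} → ROUND(AVG(m.cost), 2)=11
  3: ids {9, 12} → ROUND(AVG(m.cost), 2)=59
  4: ids {1, 2, 8} → ROUND(AVG(m.cost), 2)=50.33
  5: ids {10, 11, 14} → ROUND(AVG(m.cost), 2)=33.67

Sol | 20.25 ; Quinn | 11 ; Omar | 59 ; Gita | 50.33 ; Bob | 33.67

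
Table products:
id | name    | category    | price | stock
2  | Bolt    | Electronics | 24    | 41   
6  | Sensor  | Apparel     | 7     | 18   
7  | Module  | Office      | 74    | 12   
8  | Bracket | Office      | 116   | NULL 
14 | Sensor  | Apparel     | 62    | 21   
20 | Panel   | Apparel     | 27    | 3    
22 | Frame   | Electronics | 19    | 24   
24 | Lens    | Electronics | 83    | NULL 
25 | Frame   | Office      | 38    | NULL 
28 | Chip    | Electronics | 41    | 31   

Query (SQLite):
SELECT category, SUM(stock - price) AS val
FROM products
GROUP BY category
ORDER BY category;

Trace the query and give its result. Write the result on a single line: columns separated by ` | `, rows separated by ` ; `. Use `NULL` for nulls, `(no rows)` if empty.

Apparel | -54 ; Electronics | 12 ; Office | -62

For each row compute stock - price.
Group by category; take SUM of the expression per group.
  Apparel: ids {6, 14, 20} → SUM(stock - price)=-54
  Electronics: ids {2, 22, 24, 28} → SUM(stock - price)=12
  Office: ids {7, 8, 25} → SUM(stock - price)=-62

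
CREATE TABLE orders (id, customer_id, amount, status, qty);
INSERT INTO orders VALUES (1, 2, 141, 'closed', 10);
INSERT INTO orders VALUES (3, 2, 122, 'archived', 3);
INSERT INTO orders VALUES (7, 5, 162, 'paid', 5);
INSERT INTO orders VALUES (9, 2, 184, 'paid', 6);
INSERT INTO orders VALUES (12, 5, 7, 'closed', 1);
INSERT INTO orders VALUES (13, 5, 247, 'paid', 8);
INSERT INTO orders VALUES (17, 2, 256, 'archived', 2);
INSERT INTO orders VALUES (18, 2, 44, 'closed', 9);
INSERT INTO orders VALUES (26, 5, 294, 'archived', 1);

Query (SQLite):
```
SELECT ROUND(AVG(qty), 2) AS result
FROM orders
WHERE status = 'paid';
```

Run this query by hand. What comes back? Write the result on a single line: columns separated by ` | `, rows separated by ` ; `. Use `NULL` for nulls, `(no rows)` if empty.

Rows where status='paid' → qty values: [5, 6, 8].
AVG = 19 / 3 (rounded to 2 dp).

6.33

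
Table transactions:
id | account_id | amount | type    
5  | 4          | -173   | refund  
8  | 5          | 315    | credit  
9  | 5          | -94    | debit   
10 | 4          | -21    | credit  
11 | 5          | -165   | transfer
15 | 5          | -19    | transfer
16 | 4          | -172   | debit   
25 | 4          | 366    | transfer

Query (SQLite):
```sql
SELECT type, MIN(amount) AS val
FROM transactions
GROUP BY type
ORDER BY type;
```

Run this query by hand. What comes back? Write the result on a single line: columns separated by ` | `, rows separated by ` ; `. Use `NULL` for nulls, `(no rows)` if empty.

credit | -21 ; debit | -172 ; refund | -173 ; transfer | -165

Partition transactions by type; compute MIN(amount) within each group.
  credit: ids {8, 10} → MIN(amount)=-21
  debit: ids {9, 16} → MIN(amount)=-172
  refund: ids {5} → MIN(amount)=-173
  transfer: ids {11, 15, 25} → MIN(amount)=-165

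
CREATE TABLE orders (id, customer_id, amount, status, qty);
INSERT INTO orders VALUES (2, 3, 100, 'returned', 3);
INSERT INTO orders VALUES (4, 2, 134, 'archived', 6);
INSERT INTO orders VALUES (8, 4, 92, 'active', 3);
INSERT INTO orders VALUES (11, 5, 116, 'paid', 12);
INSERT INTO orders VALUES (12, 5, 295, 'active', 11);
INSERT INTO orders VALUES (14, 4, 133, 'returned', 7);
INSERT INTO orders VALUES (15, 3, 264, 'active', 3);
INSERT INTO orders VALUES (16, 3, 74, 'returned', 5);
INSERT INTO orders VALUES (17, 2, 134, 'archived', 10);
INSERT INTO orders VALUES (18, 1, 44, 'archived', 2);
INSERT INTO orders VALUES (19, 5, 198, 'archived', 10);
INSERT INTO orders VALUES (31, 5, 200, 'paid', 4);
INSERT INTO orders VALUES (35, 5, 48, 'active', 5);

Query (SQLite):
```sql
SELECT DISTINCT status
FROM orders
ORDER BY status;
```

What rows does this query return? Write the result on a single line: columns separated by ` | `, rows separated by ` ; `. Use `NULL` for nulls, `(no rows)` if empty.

active ; archived ; paid ; returned

Collect distinct status values from orders.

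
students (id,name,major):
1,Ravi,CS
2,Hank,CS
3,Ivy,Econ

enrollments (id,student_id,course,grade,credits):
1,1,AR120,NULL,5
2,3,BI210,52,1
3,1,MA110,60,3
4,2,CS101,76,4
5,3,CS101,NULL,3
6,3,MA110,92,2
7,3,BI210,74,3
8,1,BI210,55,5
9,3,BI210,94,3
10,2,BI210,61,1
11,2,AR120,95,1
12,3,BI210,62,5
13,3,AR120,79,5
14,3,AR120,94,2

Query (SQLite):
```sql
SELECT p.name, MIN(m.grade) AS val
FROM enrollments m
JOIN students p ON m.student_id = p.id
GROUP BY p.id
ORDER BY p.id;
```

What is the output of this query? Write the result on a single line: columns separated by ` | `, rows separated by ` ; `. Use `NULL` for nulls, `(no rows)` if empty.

Join each enrollments row to its students via student_id.
Group joined rows by students.id; compute MIN(m.grade) per group.
  1: ids {1, 3, 8} → MIN(m.grade)=55
  2: ids {4, 10, 11} → MIN(m.grade)=61
  3: ids {2, 5, 6, 7, 9, 12, 13, 14} → MIN(m.grade)=52

Ravi | 55 ; Hank | 61 ; Ivy | 52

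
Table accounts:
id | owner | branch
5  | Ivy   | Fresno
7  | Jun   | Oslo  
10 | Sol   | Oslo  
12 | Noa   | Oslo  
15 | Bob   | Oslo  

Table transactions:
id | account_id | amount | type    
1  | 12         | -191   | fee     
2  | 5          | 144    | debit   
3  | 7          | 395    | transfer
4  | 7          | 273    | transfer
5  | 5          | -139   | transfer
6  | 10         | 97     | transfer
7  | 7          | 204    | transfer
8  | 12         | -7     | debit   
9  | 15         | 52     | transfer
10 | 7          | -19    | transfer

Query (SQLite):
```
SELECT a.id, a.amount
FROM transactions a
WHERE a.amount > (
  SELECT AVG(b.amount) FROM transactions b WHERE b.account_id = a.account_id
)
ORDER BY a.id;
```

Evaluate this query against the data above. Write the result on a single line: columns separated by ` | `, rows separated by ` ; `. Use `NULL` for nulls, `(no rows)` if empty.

2 | 144 ; 3 | 395 ; 4 | 273 ; 8 | -7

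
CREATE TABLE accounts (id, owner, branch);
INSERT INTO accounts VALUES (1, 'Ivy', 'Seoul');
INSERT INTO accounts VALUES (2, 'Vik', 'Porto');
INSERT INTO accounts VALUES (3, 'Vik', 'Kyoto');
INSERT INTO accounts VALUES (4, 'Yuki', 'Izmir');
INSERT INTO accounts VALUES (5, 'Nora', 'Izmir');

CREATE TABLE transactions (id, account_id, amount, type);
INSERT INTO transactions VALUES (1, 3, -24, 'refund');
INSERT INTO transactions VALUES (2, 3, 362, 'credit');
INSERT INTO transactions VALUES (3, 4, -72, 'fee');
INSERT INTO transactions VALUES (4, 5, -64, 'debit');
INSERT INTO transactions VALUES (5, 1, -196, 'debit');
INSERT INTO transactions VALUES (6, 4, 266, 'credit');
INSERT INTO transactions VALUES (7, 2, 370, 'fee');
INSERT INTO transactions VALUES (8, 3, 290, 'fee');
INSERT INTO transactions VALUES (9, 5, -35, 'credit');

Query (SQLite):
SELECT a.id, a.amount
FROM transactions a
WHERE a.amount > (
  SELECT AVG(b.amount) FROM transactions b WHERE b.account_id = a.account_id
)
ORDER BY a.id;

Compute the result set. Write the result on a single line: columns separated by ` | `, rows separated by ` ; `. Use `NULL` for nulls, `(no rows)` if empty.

2 | 362 ; 6 | 266 ; 8 | 290 ; 9 | -35

For each transactions row a, compute AVG(amount) over rows sharing a.account_id.
Keep row a if a.amount > that per-group AVG.
  account_id=1: AVG(amount) = -196.0
  account_id=2: AVG(amount) = 370.0
  account_id=3: AVG(amount) = 209.333333
  account_id=4: AVG(amount) = 97.0
  account_id=5: AVG(amount) = -49.5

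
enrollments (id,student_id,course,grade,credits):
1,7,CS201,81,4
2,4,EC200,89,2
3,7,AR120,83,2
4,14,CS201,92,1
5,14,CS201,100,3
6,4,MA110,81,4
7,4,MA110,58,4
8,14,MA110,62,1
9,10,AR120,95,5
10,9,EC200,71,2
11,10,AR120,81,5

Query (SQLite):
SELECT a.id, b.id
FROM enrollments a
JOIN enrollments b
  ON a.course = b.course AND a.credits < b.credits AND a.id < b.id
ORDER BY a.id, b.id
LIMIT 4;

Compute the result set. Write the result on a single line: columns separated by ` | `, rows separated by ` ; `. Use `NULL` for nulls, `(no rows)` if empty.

3 | 9 ; 3 | 11 ; 4 | 5

Pairs (a,b) with same course, a.credits < b.credits, a.id < b.id.
course groups: AR120:{3,9,11} CS201:{1,4,5} EC200:{2,10} MA110:{6,7,8}
Ordered by (a.id, b.id); first 4.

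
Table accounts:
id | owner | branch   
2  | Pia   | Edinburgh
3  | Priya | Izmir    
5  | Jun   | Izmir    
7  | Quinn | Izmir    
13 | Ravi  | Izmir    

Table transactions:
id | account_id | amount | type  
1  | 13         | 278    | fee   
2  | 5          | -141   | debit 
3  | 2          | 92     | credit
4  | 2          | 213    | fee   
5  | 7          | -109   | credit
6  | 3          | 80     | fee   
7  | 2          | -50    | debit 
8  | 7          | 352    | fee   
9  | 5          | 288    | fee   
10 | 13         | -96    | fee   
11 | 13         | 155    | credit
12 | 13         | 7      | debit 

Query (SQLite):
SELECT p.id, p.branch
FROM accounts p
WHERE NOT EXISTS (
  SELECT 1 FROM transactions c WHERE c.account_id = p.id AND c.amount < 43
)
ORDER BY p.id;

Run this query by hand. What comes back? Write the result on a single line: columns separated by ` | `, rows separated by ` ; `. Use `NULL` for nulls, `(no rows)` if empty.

3 | Izmir

For each accounts row, check whether any transactions with matching account_id has amount < 43.
Keep rows where that is false.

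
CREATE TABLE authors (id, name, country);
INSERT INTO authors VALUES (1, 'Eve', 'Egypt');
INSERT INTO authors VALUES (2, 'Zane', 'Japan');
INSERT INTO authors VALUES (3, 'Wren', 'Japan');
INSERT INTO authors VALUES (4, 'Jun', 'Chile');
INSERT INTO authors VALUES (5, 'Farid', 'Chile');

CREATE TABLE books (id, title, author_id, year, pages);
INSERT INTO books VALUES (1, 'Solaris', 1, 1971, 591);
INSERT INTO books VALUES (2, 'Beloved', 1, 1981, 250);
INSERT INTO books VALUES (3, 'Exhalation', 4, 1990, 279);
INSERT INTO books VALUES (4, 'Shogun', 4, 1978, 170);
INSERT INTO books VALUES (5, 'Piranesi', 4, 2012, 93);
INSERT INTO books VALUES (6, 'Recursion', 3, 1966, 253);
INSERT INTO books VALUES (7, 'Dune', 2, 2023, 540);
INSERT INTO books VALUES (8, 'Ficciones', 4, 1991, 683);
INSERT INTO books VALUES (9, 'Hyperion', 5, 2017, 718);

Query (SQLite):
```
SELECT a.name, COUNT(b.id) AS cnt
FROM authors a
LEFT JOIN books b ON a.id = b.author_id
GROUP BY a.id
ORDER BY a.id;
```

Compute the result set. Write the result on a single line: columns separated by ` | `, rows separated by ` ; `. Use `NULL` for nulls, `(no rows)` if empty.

LEFT JOIN keeps every authors row; unmatched ones get NULL for books columns.
Group by authors.id and compute COUNT(b.id). COUNT(col) of an all-NULL group is 0.
  1: ids {1, 2} → COUNT(b.id)=2
  2: ids {7} → COUNT(b.id)=1
  3: ids {6} → COUNT(b.id)=1
  4: ids {3, 4, 5, 8} → COUNT(b.id)=4
  5: ids {9} → COUNT(b.id)=1

Eve | 2 ; Zane | 1 ; Wren | 1 ; Jun | 4 ; Farid | 1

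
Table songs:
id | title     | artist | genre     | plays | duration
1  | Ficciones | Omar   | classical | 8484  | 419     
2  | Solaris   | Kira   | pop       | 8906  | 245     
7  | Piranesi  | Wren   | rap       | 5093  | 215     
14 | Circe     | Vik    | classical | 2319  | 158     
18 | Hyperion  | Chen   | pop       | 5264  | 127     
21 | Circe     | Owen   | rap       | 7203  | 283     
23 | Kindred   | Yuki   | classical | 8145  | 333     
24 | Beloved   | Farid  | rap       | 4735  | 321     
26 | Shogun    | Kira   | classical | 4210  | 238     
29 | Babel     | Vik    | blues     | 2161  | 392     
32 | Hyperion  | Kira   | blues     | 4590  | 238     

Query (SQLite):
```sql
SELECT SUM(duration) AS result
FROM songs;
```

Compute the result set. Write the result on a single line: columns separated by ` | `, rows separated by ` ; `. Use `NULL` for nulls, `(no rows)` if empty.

2969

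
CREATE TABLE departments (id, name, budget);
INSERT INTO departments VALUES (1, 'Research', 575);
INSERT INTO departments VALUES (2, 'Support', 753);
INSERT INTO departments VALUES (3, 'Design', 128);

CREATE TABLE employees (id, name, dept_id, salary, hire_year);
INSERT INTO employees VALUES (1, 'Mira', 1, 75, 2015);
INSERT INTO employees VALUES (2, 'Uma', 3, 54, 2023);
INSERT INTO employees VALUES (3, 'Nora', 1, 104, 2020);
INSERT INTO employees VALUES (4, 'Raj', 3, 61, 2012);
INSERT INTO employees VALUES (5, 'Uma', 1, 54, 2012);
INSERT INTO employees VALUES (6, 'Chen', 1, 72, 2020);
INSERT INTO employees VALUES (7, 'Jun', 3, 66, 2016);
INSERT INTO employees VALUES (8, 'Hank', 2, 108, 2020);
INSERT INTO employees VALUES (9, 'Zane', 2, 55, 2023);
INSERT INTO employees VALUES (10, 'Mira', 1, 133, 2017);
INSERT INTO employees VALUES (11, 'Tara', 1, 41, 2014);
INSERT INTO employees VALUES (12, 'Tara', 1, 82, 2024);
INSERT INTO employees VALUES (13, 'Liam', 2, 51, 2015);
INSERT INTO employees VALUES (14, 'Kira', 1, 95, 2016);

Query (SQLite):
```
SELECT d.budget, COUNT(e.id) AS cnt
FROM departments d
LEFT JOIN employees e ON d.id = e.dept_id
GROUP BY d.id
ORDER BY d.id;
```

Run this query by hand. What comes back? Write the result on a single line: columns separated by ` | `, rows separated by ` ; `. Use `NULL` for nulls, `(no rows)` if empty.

LEFT JOIN keeps every departments row; unmatched ones get NULL for employees columns.
Group by departments.id and compute COUNT(e.id). COUNT(col) of an all-NULL group is 0.
  1: ids {1, 3, 5, 6, 10, 11, 12, 14} → COUNT(e.id)=8
  2: ids {8, 9, 13} → COUNT(e.id)=3
  3: ids {2, 4, 7} → COUNT(e.id)=3

575 | 8 ; 753 | 3 ; 128 | 3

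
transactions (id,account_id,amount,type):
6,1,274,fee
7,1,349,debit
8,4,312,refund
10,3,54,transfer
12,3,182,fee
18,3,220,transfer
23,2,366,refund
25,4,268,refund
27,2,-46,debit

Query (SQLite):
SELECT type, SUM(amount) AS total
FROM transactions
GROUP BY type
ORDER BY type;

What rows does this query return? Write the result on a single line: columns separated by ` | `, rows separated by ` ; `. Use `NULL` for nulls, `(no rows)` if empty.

debit | 303 ; fee | 456 ; refund | 946 ; transfer | 274

Partition transactions by type; compute SUM(amount) within each group.
  debit: ids {7, 27} → SUM(amount)=303
  fee: ids {6, 12} → SUM(amount)=456
  refund: ids {8, 23, 25} → SUM(amount)=946
  transfer: ids {10, 18} → SUM(amount)=274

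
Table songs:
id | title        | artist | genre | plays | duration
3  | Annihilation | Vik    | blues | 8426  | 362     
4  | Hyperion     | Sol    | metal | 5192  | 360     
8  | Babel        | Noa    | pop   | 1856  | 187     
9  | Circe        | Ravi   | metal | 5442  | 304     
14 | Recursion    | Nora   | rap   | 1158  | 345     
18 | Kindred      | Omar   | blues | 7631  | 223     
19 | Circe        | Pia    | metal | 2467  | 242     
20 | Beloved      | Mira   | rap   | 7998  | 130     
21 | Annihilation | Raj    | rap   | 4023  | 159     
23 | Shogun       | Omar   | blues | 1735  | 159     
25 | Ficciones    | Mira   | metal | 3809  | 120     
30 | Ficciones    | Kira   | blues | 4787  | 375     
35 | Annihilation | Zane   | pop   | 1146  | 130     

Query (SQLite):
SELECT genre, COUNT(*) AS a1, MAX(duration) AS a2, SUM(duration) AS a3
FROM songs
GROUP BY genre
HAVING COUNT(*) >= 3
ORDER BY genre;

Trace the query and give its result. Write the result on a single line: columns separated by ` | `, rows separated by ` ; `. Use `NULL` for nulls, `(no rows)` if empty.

blues | 4 | 375 | 1119 ; metal | 4 | 360 | 1026 ; rap | 3 | 345 | 634

Group songs by genre.
Per group compute: COUNT(*), MAX(duration), SUM(duration).
HAVING: drop groups with fewer than 3 rows.
  blues: ids {3, 18, 23, 30} → COUNT(*)=4, MAX(duration)=375, SUM(duration)=1119
  metal: ids {4, 9, 19, 25} → COUNT(*)=4, MAX(duration)=360, SUM(duration)=1026
  pop: ids {8, 35} → COUNT(*)=2, MAX(duration)=187, SUM(duration)=317
  rap: ids {14, 20, 21} → COUNT(*)=3, MAX(duration)=345, SUM(duration)=634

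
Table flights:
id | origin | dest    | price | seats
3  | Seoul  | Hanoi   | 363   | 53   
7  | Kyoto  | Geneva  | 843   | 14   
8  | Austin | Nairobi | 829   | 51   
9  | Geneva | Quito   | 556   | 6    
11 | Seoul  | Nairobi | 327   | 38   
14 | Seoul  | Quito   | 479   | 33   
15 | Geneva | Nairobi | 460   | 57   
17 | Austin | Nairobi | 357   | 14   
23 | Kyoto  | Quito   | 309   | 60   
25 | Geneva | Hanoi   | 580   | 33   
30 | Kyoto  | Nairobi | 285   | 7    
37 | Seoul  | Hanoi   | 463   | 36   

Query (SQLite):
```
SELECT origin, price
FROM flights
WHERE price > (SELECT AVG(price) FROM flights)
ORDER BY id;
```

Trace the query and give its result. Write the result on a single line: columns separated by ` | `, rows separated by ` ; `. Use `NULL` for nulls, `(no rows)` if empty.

Kyoto | 843 ; Austin | 829 ; Geneva | 556 ; Geneva | 580

Scalar subquery: AVG(price) over all flights rows = 487.583333 (≈; comparison uses full precision).
Keep rows where price > that value.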